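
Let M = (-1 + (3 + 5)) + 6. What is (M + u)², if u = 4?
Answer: 289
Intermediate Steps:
M = 13 (M = (-1 + 8) + 6 = 7 + 6 = 13)
(M + u)² = (13 + 4)² = 17² = 289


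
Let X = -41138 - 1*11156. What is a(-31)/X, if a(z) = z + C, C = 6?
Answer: 25/52294 ≈ 0.00047807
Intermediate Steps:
X = -52294 (X = -41138 - 11156 = -52294)
a(z) = 6 + z (a(z) = z + 6 = 6 + z)
a(-31)/X = (6 - 31)/(-52294) = -25*(-1/52294) = 25/52294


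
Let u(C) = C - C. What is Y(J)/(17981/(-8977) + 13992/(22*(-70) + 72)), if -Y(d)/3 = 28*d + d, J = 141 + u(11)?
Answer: 40414355253/38000573 ≈ 1063.5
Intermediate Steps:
u(C) = 0
J = 141 (J = 141 + 0 = 141)
Y(d) = -87*d (Y(d) = -3*(28*d + d) = -87*d)
Y(J)/(17981/(-8977) + 13992/(22*(-70) + 72)) = (-87*141)/(17981/(-8977) + 13992/(22*(-70) + 72)) = -12267/(17981*(-1/8977) + 13992/(-1540 + 72)) = -12267/(-17981/8977 + 13992/(-1468)) = -12267/(-17981/8977 + 13992*(-1/1468)) = -12267/(-17981/8977 - 3498/367) = -12267/(-38000573/3294559) = -12267*(-3294559/38000573) = 40414355253/38000573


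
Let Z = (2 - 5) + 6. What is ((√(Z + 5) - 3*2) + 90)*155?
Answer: 13020 + 310*√2 ≈ 13458.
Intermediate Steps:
Z = 3 (Z = -3 + 6 = 3)
((√(Z + 5) - 3*2) + 90)*155 = ((√(3 + 5) - 3*2) + 90)*155 = ((√8 - 6) + 90)*155 = ((2*√2 - 6) + 90)*155 = ((-6 + 2*√2) + 90)*155 = (84 + 2*√2)*155 = 13020 + 310*√2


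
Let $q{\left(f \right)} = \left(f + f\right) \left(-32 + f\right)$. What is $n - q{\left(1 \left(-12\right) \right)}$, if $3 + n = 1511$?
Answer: $452$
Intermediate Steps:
$n = 1508$ ($n = -3 + 1511 = 1508$)
$q{\left(f \right)} = 2 f \left(-32 + f\right)$
$n - q{\left(1 \left(-12\right) \right)} = 1508 - 2 \cdot 1 \left(-12\right) \left(-32 + 1 \left(-12\right)\right) = 1508 - 2 \left(-12\right) \left(-32 - 12\right) = 1508 - 2 \left(-12\right) \left(-44\right) = 1508 - 1056 = 452$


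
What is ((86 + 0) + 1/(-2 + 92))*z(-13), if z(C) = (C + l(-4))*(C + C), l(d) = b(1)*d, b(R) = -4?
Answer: -100633/15 ≈ -6708.9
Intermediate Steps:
l(d) = -4*d
z(C) = 2*C*(16 + C) (z(C) = (C - 4*(-4))*(C + C) = (C + 16)*(2*C) = (16 + C)*(2*C) = 2*C*(16 + C))
((86 + 0) + 1/(-2 + 92))*z(-13) = ((86 + 0) + 1/(-2 + 92))*(2*(-13)*(16 - 13)) = (86 + 1/90)*(2*(-13)*3) = (86 + 1/90)*(-78) = (7741/90)*(-78) = -100633/15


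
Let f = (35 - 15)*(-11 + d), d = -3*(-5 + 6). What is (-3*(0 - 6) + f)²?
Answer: 68644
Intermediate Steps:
d = -3 (d = -3*1 = -3)
f = -280 (f = (35 - 15)*(-11 - 3) = 20*(-14) = -280)
(-3*(0 - 6) + f)² = (-3*(0 - 6) - 280)² = (-3*(-6) - 280)² = (18 - 280)² = (-262)² = 68644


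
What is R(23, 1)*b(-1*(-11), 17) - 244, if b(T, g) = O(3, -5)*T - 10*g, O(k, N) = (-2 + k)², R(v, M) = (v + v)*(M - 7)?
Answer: 43640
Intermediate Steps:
R(v, M) = 2*v*(-7 + M) (R(v, M) = (2*v)*(-7 + M) = 2*v*(-7 + M))
b(T, g) = T - 10*g (b(T, g) = (-2 + 3)²*T - 10*g = 1²*T - 10*g = 1*T - 10*g = T - 10*g)
R(23, 1)*b(-1*(-11), 17) - 244 = (2*23*(-7 + 1))*(-1*(-11) - 10*17) - 244 = (2*23*(-6))*(11 - 170) - 244 = -276*(-159) - 244 = 43884 - 244 = 43640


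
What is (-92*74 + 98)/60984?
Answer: -305/2772 ≈ -0.11003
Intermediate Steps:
(-92*74 + 98)/60984 = (-6808 + 98)*(1/60984) = -6710*1/60984 = -305/2772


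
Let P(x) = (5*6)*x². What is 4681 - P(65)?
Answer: -122069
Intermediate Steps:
P(x) = 30*x²
4681 - P(65) = 4681 - 30*65² = 4681 - 30*4225 = 4681 - 1*126750 = 4681 - 126750 = -122069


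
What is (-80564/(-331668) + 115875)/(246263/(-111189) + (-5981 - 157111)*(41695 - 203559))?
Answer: 356102323825508/81127310231203522191 ≈ 4.3894e-6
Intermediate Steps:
(-80564/(-331668) + 115875)/(246263/(-111189) + (-5981 - 157111)*(41695 - 203559)) = (-80564*(-1/331668) + 115875)/(246263*(-1/111189) - 163092*(-161864)) = (20141/82917 + 115875)/(-246263/111189 + 26398723488) = 9608027516/(82917*(2935247665660969/111189)) = (9608027516/82917)*(111189/2935247665660969) = 356102323825508/81127310231203522191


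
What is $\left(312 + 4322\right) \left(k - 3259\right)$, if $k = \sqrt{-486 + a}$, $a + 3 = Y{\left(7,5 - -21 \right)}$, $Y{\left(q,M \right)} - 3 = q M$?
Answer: $-15102206 + 18536 i \sqrt{19} \approx -1.5102 \cdot 10^{7} + 80797.0 i$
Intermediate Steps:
$Y{\left(q,M \right)} = 3 + M q$ ($Y{\left(q,M \right)} = 3 + q M = 3 + M q$)
$a = 182$ ($a = -3 + \left(3 + \left(5 - -21\right) 7\right) = -3 + \left(3 + \left(5 + 21\right) 7\right) = -3 + \left(3 + 26 \cdot 7\right) = -3 + \left(3 + 182\right) = -3 + 185 = 182$)
$k = 4 i \sqrt{19}$ ($k = \sqrt{-486 + 182} = \sqrt{-304} = 4 i \sqrt{19} \approx 17.436 i$)
$\left(312 + 4322\right) \left(k - 3259\right) = \left(312 + 4322\right) \left(4 i \sqrt{19} - 3259\right) = 4634 \left(-3259 + 4 i \sqrt{19}\right) = -15102206 + 18536 i \sqrt{19}$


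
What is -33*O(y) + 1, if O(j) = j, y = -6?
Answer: 199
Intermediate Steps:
-33*O(y) + 1 = -33*(-6) + 1 = 198 + 1 = 199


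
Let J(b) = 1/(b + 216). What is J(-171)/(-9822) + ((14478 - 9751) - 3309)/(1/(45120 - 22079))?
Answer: 14440758274619/441990 ≈ 3.2672e+7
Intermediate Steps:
J(b) = 1/(216 + b)
J(-171)/(-9822) + ((14478 - 9751) - 3309)/(1/(45120 - 22079)) = 1/((216 - 171)*(-9822)) + ((14478 - 9751) - 3309)/(1/(45120 - 22079)) = -1/9822/45 + (4727 - 3309)/(1/23041) = (1/45)*(-1/9822) + 1418/(1/23041) = -1/441990 + 1418*23041 = -1/441990 + 32672138 = 14440758274619/441990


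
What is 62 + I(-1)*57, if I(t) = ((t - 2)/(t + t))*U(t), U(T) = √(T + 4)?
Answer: 62 + 171*√3/2 ≈ 210.09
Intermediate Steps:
U(T) = √(4 + T)
I(t) = √(4 + t)*(-2 + t)/(2*t) (I(t) = ((t - 2)/(t + t))*√(4 + t) = ((-2 + t)/((2*t)))*√(4 + t) = ((-2 + t)*(1/(2*t)))*√(4 + t) = ((-2 + t)/(2*t))*√(4 + t) = √(4 + t)*(-2 + t)/(2*t))
62 + I(-1)*57 = 62 + ((½)*√(4 - 1)*(-2 - 1)/(-1))*57 = 62 + ((½)*(-1)*√3*(-3))*57 = 62 + (3*√3/2)*57 = 62 + 171*√3/2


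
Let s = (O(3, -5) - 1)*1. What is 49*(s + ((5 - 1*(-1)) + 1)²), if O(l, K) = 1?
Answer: 2401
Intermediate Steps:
s = 0 (s = (1 - 1)*1 = 0*1 = 0)
49*(s + ((5 - 1*(-1)) + 1)²) = 49*(0 + ((5 - 1*(-1)) + 1)²) = 49*(0 + ((5 + 1) + 1)²) = 49*(0 + (6 + 1)²) = 49*(0 + 7²) = 49*(0 + 49) = 49*49 = 2401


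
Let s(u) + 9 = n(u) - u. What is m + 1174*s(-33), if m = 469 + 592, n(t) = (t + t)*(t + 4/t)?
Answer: 2595601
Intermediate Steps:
n(t) = 2*t*(t + 4/t) (n(t) = (2*t)*(t + 4/t) = 2*t*(t + 4/t))
m = 1061
s(u) = -1 - u + 2*u² (s(u) = -9 + ((8 + 2*u²) - u) = -9 + (8 - u + 2*u²) = -1 - u + 2*u²)
m + 1174*s(-33) = 1061 + 1174*(-1 - 1*(-33) + 2*(-33)²) = 1061 + 1174*(-1 + 33 + 2*1089) = 1061 + 1174*(-1 + 33 + 2178) = 1061 + 1174*2210 = 1061 + 2594540 = 2595601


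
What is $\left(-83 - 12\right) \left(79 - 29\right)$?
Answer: $-4750$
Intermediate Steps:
$\left(-83 - 12\right) \left(79 - 29\right) = - 95 \left(79 - 29\right) = \left(-95\right) 50 = -4750$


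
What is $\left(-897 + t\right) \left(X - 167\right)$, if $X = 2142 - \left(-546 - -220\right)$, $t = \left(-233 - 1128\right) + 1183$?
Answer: $-2473575$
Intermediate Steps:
$t = -178$ ($t = -1361 + 1183 = -178$)
$X = 2468$ ($X = 2142 - \left(-546 + 220\right) = 2142 - -326 = 2142 + 326 = 2468$)
$\left(-897 + t\right) \left(X - 167\right) = \left(-897 - 178\right) \left(2468 - 167\right) = \left(-1075\right) 2301 = -2473575$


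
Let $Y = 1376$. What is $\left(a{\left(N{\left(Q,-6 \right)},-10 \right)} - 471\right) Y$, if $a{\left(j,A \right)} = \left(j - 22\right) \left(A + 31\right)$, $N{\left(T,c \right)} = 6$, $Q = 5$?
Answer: $-1110432$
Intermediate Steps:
$a{\left(j,A \right)} = \left(-22 + j\right) \left(31 + A\right)$
$\left(a{\left(N{\left(Q,-6 \right)},-10 \right)} - 471\right) Y = \left(\left(-682 - -220 + 31 \cdot 6 - 60\right) - 471\right) 1376 = \left(\left(-682 + 220 + 186 - 60\right) - 471\right) 1376 = \left(-336 - 471\right) 1376 = \left(-807\right) 1376 = -1110432$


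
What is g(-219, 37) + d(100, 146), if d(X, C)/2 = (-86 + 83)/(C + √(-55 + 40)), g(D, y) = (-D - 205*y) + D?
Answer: (-7585*√15 + 1107416*I)/(√15 - 146*I) ≈ -7585.0 + 0.0010895*I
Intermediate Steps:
g(D, y) = -205*y
d(X, C) = -6/(C + I*√15) (d(X, C) = 2*((-86 + 83)/(C + √(-55 + 40))) = 2*(-3/(C + √(-15))) = 2*(-3/(C + I*√15)) = -6/(C + I*√15))
g(-219, 37) + d(100, 146) = -205*37 - 6/(146 + I*√15) = -7585 - 6/(146 + I*√15)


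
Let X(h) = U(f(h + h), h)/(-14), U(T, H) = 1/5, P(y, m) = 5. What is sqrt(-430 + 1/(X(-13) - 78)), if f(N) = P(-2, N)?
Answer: 10*I*sqrt(128240663)/5461 ≈ 20.737*I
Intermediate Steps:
f(N) = 5
U(T, H) = 1/5
X(h) = -1/70 (X(h) = (1/5)/(-14) = (1/5)*(-1/14) = -1/70)
sqrt(-430 + 1/(X(-13) - 78)) = sqrt(-430 + 1/(-1/70 - 78)) = sqrt(-430 + 1/(-5461/70)) = sqrt(-430 - 70/5461) = sqrt(-2348300/5461) = 10*I*sqrt(128240663)/5461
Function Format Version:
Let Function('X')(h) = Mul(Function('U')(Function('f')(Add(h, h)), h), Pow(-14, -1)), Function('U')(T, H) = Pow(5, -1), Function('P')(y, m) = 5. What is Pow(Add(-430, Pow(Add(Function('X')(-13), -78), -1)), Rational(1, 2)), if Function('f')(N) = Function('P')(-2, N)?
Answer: Mul(Rational(10, 5461), I, Pow(128240663, Rational(1, 2))) ≈ Mul(20.737, I)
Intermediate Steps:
Function('f')(N) = 5
Function('U')(T, H) = Rational(1, 5)
Function('X')(h) = Rational(-1, 70) (Function('X')(h) = Mul(Rational(1, 5), Pow(-14, -1)) = Mul(Rational(1, 5), Rational(-1, 14)) = Rational(-1, 70))
Pow(Add(-430, Pow(Add(Function('X')(-13), -78), -1)), Rational(1, 2)) = Pow(Add(-430, Pow(Add(Rational(-1, 70), -78), -1)), Rational(1, 2)) = Pow(Add(-430, Pow(Rational(-5461, 70), -1)), Rational(1, 2)) = Pow(Add(-430, Rational(-70, 5461)), Rational(1, 2)) = Pow(Rational(-2348300, 5461), Rational(1, 2)) = Mul(Rational(10, 5461), I, Pow(128240663, Rational(1, 2)))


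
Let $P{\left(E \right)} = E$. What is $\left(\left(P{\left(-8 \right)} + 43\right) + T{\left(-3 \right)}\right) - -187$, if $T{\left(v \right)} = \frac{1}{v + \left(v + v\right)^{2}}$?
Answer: $\frac{7327}{33} \approx 222.03$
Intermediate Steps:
$T{\left(v \right)} = \frac{1}{v + 4 v^{2}}$ ($T{\left(v \right)} = \frac{1}{v + \left(2 v\right)^{2}} = \frac{1}{v + 4 v^{2}}$)
$\left(\left(P{\left(-8 \right)} + 43\right) + T{\left(-3 \right)}\right) - -187 = \left(\left(-8 + 43\right) + \frac{1}{\left(-3\right) \left(1 + 4 \left(-3\right)\right)}\right) - -187 = \left(35 - \frac{1}{3 \left(1 - 12\right)}\right) + 187 = \left(35 - \frac{1}{3 \left(-11\right)}\right) + 187 = \left(35 - - \frac{1}{33}\right) + 187 = \left(35 + \frac{1}{33}\right) + 187 = \frac{1156}{33} + 187 = \frac{7327}{33}$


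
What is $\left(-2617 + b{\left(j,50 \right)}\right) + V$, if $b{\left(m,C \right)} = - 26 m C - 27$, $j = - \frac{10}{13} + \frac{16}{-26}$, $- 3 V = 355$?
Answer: $- \frac{2887}{3} \approx -962.33$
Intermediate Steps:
$V = - \frac{355}{3}$ ($V = \left(- \frac{1}{3}\right) 355 = - \frac{355}{3} \approx -118.33$)
$j = - \frac{18}{13}$ ($j = \left(-10\right) \frac{1}{13} + 16 \left(- \frac{1}{26}\right) = - \frac{10}{13} - \frac{8}{13} = - \frac{18}{13} \approx -1.3846$)
$b{\left(m,C \right)} = -27 - 26 C m$ ($b{\left(m,C \right)} = - 26 C m - 27 = -27 - 26 C m$)
$\left(-2617 + b{\left(j,50 \right)}\right) + V = \left(-2617 - \left(27 + 1300 \left(- \frac{18}{13}\right)\right)\right) - \frac{355}{3} = \left(-2617 + \left(-27 + 1800\right)\right) - \frac{355}{3} = \left(-2617 + 1773\right) - \frac{355}{3} = -844 - \frac{355}{3} = - \frac{2887}{3}$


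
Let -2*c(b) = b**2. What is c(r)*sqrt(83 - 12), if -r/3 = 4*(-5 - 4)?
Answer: -5832*sqrt(71) ≈ -49141.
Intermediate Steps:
r = 108 (r = -12*(-5 - 4) = -12*(-9) = -3*(-36) = 108)
c(b) = -b**2/2
c(r)*sqrt(83 - 12) = (-1/2*108**2)*sqrt(83 - 12) = (-1/2*11664)*sqrt(71) = -5832*sqrt(71)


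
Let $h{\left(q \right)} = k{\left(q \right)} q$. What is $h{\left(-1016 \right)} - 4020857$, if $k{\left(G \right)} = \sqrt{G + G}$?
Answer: $-4020857 - 4064 i \sqrt{127} \approx -4.0209 \cdot 10^{6} - 45799.0 i$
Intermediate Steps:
$k{\left(G \right)} = \sqrt{2} \sqrt{G}$ ($k{\left(G \right)} = \sqrt{2 G} = \sqrt{2} \sqrt{G}$)
$h{\left(q \right)} = \sqrt{2} q^{\frac{3}{2}}$ ($h{\left(q \right)} = \sqrt{2} \sqrt{q} q = \sqrt{2} q^{\frac{3}{2}}$)
$h{\left(-1016 \right)} - 4020857 = \sqrt{2} \left(-1016\right)^{\frac{3}{2}} - 4020857 = \sqrt{2} \left(- 2032 i \sqrt{254}\right) - 4020857 = - 4064 i \sqrt{127} - 4020857 = -4020857 - 4064 i \sqrt{127}$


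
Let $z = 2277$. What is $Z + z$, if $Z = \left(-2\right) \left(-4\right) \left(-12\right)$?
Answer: $2181$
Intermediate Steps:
$Z = -96$ ($Z = 8 \left(-12\right) = -96$)
$Z + z = -96 + 2277 = 2181$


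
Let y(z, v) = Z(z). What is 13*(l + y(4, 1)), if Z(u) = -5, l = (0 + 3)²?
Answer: 52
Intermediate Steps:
l = 9 (l = 3² = 9)
y(z, v) = -5
13*(l + y(4, 1)) = 13*(9 - 5) = 13*4 = 52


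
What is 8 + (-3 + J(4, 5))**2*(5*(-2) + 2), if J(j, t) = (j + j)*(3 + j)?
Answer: -22464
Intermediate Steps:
J(j, t) = 2*j*(3 + j) (J(j, t) = (2*j)*(3 + j) = 2*j*(3 + j))
8 + (-3 + J(4, 5))**2*(5*(-2) + 2) = 8 + (-3 + 2*4*(3 + 4))**2*(5*(-2) + 2) = 8 + (-3 + 2*4*7)**2*(-10 + 2) = 8 + (-3 + 56)**2*(-8) = 8 + 53**2*(-8) = 8 + 2809*(-8) = 8 - 22472 = -22464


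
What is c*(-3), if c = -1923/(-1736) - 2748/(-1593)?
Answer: -2611289/307272 ≈ -8.4983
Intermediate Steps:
c = 2611289/921816 (c = -1923*(-1/1736) - 2748*(-1/1593) = 1923/1736 + 916/531 = 2611289/921816 ≈ 2.8328)
c*(-3) = (2611289/921816)*(-3) = -2611289/307272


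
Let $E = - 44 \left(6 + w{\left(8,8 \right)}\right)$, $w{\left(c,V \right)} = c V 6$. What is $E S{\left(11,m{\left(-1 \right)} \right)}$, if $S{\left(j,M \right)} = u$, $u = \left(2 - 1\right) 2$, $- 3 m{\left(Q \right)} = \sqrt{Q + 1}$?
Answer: $-34320$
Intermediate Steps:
$m{\left(Q \right)} = - \frac{\sqrt{1 + Q}}{3}$ ($m{\left(Q \right)} = - \frac{\sqrt{Q + 1}}{3} = - \frac{\sqrt{1 + Q}}{3}$)
$u = 2$ ($u = 1 \cdot 2 = 2$)
$w{\left(c,V \right)} = 6 V c$ ($w{\left(c,V \right)} = V c 6 = 6 V c$)
$S{\left(j,M \right)} = 2$
$E = -17160$ ($E = - 44 \left(6 + 6 \cdot 8 \cdot 8\right) = - 44 \left(6 + 384\right) = \left(-44\right) 390 = -17160$)
$E S{\left(11,m{\left(-1 \right)} \right)} = \left(-17160\right) 2 = -34320$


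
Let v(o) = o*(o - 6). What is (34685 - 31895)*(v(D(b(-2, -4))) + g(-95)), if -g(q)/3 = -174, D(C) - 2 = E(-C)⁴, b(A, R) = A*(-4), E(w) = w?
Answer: 46787011020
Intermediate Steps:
b(A, R) = -4*A
D(C) = 2 + C⁴ (D(C) = 2 + (-C)⁴ = 2 + C⁴)
g(q) = 522 (g(q) = -3*(-174) = 522)
v(o) = o*(-6 + o)
(34685 - 31895)*(v(D(b(-2, -4))) + g(-95)) = (34685 - 31895)*((2 + (-4*(-2))⁴)*(-6 + (2 + (-4*(-2))⁴)) + 522) = 2790*((2 + 8⁴)*(-6 + (2 + 8⁴)) + 522) = 2790*((2 + 4096)*(-6 + (2 + 4096)) + 522) = 2790*(4098*(-6 + 4098) + 522) = 2790*(4098*4092 + 522) = 2790*(16769016 + 522) = 2790*16769538 = 46787011020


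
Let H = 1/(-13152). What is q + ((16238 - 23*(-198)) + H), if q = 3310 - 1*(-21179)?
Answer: 595535711/13152 ≈ 45281.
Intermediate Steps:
H = -1/13152 ≈ -7.6034e-5
q = 24489 (q = 3310 + 21179 = 24489)
q + ((16238 - 23*(-198)) + H) = 24489 + ((16238 - 23*(-198)) - 1/13152) = 24489 + ((16238 + 4554) - 1/13152) = 24489 + (20792 - 1/13152) = 24489 + 273456383/13152 = 595535711/13152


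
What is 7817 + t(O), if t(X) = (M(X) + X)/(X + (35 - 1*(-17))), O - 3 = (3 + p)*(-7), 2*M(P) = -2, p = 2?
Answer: 156307/20 ≈ 7815.4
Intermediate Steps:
M(P) = -1 (M(P) = (1/2)*(-2) = -1)
O = -32 (O = 3 + (3 + 2)*(-7) = 3 + 5*(-7) = 3 - 35 = -32)
t(X) = (-1 + X)/(52 + X) (t(X) = (-1 + X)/(X + (35 - 1*(-17))) = (-1 + X)/(X + (35 + 17)) = (-1 + X)/(X + 52) = (-1 + X)/(52 + X))
7817 + t(O) = 7817 + (-1 - 32)/(52 - 32) = 7817 - 33/20 = 156307/20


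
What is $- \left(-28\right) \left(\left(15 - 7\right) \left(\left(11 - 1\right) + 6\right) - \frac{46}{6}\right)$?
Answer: $\frac{10108}{3} \approx 3369.3$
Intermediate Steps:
$- \left(-28\right) \left(\left(15 - 7\right) \left(\left(11 - 1\right) + 6\right) - \frac{46}{6}\right) = - \left(-28\right) \left(8 \left(10 + 6\right) - \frac{23}{3}\right) = - \left(-28\right) \left(8 \cdot 16 - \frac{23}{3}\right) = - \left(-28\right) \left(128 - \frac{23}{3}\right) = - \frac{\left(-28\right) 361}{3} = \left(-1\right) \left(- \frac{10108}{3}\right) = \frac{10108}{3}$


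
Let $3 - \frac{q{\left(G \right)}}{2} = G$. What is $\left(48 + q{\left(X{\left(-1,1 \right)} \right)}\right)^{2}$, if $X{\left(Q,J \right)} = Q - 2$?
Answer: $3600$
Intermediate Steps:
$X{\left(Q,J \right)} = -2 + Q$
$q{\left(G \right)} = 6 - 2 G$
$\left(48 + q{\left(X{\left(-1,1 \right)} \right)}\right)^{2} = \left(48 + \left(6 - 2 \left(-2 - 1\right)\right)\right)^{2} = \left(48 + \left(6 - -6\right)\right)^{2} = \left(48 + \left(6 + 6\right)\right)^{2} = \left(48 + 12\right)^{2} = 60^{2} = 3600$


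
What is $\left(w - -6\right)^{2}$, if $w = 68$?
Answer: $5476$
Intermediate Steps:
$\left(w - -6\right)^{2} = \left(68 - -6\right)^{2} = \left(68 + \left(-17 + 23\right)\right)^{2} = \left(68 + 6\right)^{2} = 74^{2} = 5476$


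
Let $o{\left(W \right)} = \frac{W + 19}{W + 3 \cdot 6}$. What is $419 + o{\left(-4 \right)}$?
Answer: $\frac{5881}{14} \approx 420.07$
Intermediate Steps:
$o{\left(W \right)} = \frac{19 + W}{18 + W}$ ($o{\left(W \right)} = \frac{19 + W}{W + 18} = \frac{19 + W}{18 + W}$)
$419 + o{\left(-4 \right)} = 419 + \frac{19 - 4}{18 - 4} = 419 + \frac{1}{14} \cdot 15 = 419 + \frac{15}{14} = \frac{5881}{14}$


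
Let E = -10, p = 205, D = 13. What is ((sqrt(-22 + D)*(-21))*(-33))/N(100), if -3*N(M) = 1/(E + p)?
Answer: -1216215*I ≈ -1.2162e+6*I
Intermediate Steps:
N(M) = -1/585 (N(M) = -1/(3*(-10 + 205)) = -1/3/195 = -1/3*1/195 = -1/585)
((sqrt(-22 + D)*(-21))*(-33))/N(100) = ((sqrt(-22 + 13)*(-21))*(-33))/(-1/585) = ((sqrt(-9)*(-21))*(-33))*(-585) = (((3*I)*(-21))*(-33))*(-585) = (-63*I*(-33))*(-585) = (2079*I)*(-585) = -1216215*I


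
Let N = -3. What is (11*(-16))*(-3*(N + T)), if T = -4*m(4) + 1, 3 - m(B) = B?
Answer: 1056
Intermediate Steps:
m(B) = 3 - B
T = 5 (T = -4*(3 - 1*4) + 1 = -4*(3 - 4) + 1 = -4*(-1) + 1 = 4 + 1 = 5)
(11*(-16))*(-3*(N + T)) = (11*(-16))*(-3*(-3 + 5)) = -(-528)*2 = -176*(-6) = 1056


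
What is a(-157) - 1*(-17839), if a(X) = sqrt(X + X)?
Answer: 17839 + I*sqrt(314) ≈ 17839.0 + 17.72*I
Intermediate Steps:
a(X) = sqrt(2)*sqrt(X) (a(X) = sqrt(2*X) = sqrt(2)*sqrt(X))
a(-157) - 1*(-17839) = sqrt(2)*sqrt(-157) - 1*(-17839) = sqrt(2)*(I*sqrt(157)) + 17839 = I*sqrt(314) + 17839 = 17839 + I*sqrt(314)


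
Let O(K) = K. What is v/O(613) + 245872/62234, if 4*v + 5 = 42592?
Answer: 1626618751/76298884 ≈ 21.319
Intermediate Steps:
v = 42587/4 (v = -5/4 + (¼)*42592 = -5/4 + 10648 = 42587/4 ≈ 10647.)
v/O(613) + 245872/62234 = (42587/4)/613 + 245872/62234 = (42587/4)*(1/613) + 245872*(1/62234) = 42587/2452 + 122936/31117 = 1626618751/76298884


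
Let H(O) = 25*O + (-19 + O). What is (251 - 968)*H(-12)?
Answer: 237327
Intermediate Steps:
H(O) = -19 + 26*O
(251 - 968)*H(-12) = (251 - 968)*(-19 + 26*(-12)) = -717*(-19 - 312) = -717*(-331) = 237327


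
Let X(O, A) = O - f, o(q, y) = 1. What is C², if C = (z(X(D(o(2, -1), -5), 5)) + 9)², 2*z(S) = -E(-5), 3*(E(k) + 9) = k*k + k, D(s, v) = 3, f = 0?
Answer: 13845841/1296 ≈ 10684.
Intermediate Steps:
X(O, A) = O (X(O, A) = O - 1*0 = O + 0 = O)
E(k) = -9 + k/3 + k²/3 (E(k) = -9 + (k*k + k)/3 = -9 + (k² + k)/3 = -9 + (k + k²)/3 = -9 + (k/3 + k²/3) = -9 + k/3 + k²/3)
z(S) = 7/6 (z(S) = (-(-9 + (⅓)*(-5) + (⅓)*(-5)²))/2 = (-(-9 - 5/3 + (⅓)*25))/2 = (-(-9 - 5/3 + 25/3))/2 = (-1*(-7/3))/2 = (½)*(7/3) = 7/6)
C = 3721/36 (C = (7/6 + 9)² = (61/6)² = 3721/36 ≈ 103.36)
C² = (3721/36)² = 13845841/1296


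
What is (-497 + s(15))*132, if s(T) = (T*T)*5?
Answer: 82896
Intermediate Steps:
s(T) = 5*T² (s(T) = T²*5 = 5*T²)
(-497 + s(15))*132 = (-497 + 5*15²)*132 = (-497 + 5*225)*132 = (-497 + 1125)*132 = 628*132 = 82896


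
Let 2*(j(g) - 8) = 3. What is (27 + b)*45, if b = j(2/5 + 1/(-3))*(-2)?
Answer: 360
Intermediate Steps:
j(g) = 19/2 (j(g) = 8 + (1/2)*3 = 8 + 3/2 = 19/2)
b = -19 (b = (19/2)*(-2) = -19)
(27 + b)*45 = (27 - 19)*45 = 8*45 = 360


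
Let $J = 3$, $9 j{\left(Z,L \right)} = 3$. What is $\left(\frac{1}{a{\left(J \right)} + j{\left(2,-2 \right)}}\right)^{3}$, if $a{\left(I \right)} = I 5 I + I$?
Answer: $\frac{27}{3048625} \approx 8.8565 \cdot 10^{-6}$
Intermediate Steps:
$j{\left(Z,L \right)} = \frac{1}{3}$ ($j{\left(Z,L \right)} = \frac{1}{9} \cdot 3 = \frac{1}{3}$)
$a{\left(I \right)} = I + 5 I^{2}$ ($a{\left(I \right)} = 5 I I + I = 5 I^{2} + I = I + 5 I^{2}$)
$\left(\frac{1}{a{\left(J \right)} + j{\left(2,-2 \right)}}\right)^{3} = \left(\frac{1}{3 \left(1 + 5 \cdot 3\right) + \frac{1}{3}}\right)^{3} = \left(\frac{1}{3 \left(1 + 15\right) + \frac{1}{3}}\right)^{3} = \left(\frac{1}{3 \cdot 16 + \frac{1}{3}}\right)^{3} = \left(\frac{1}{48 + \frac{1}{3}}\right)^{3} = \left(\frac{1}{\frac{145}{3}}\right)^{3} = \left(\frac{3}{145}\right)^{3} = \frac{27}{3048625}$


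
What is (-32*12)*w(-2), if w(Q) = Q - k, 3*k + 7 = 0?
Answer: -128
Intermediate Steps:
k = -7/3 (k = -7/3 + (1/3)*0 = -7/3 + 0 = -7/3 ≈ -2.3333)
w(Q) = 7/3 + Q (w(Q) = Q - 1*(-7/3) = Q + 7/3 = 7/3 + Q)
(-32*12)*w(-2) = (-32*12)*(7/3 - 2) = -384*1/3 = -128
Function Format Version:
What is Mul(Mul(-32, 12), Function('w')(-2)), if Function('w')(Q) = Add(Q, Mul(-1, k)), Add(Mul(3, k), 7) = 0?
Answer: -128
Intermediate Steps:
k = Rational(-7, 3) (k = Add(Rational(-7, 3), Mul(Rational(1, 3), 0)) = Add(Rational(-7, 3), 0) = Rational(-7, 3) ≈ -2.3333)
Function('w')(Q) = Add(Rational(7, 3), Q) (Function('w')(Q) = Add(Q, Mul(-1, Rational(-7, 3))) = Add(Q, Rational(7, 3)) = Add(Rational(7, 3), Q))
Mul(Mul(-32, 12), Function('w')(-2)) = Mul(Mul(-32, 12), Add(Rational(7, 3), -2)) = Mul(-384, Rational(1, 3)) = -128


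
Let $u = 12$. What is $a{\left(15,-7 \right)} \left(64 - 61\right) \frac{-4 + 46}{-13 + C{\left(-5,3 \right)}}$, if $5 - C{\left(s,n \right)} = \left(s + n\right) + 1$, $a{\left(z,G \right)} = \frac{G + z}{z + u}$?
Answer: $- \frac{16}{3} \approx -5.3333$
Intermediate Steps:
$a{\left(z,G \right)} = \frac{G + z}{12 + z}$ ($a{\left(z,G \right)} = \frac{G + z}{z + 12} = \frac{G + z}{12 + z}$)
$C{\left(s,n \right)} = 4 - n - s$ ($C{\left(s,n \right)} = 5 - \left(\left(s + n\right) + 1\right) = 5 - \left(\left(n + s\right) + 1\right) = 5 - \left(1 + n + s\right) = 4 - n - s$)
$a{\left(15,-7 \right)} \left(64 - 61\right) \frac{-4 + 46}{-13 + C{\left(-5,3 \right)}} = \frac{-7 + 15}{12 + 15} \left(64 - 61\right) \frac{-4 + 46}{-13 - -6} = \frac{1}{27} \cdot 8 \left(64 - 61\right) \frac{42}{-13 + \left(4 - 3 + 5\right)} = \frac{1}{27} \cdot 8 \cdot 3 \frac{42}{-13 + 6} = \frac{8}{27} \cdot 3 \frac{42}{-7} = \frac{8 \cdot 42 \left(- \frac{1}{7}\right)}{9} = \frac{8}{9} \left(-6\right) = - \frac{16}{3}$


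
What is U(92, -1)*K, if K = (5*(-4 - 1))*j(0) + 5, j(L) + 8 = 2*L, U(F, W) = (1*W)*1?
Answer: -205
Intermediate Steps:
U(F, W) = W (U(F, W) = W*1 = W)
j(L) = -8 + 2*L
K = 205 (K = (5*(-4 - 1))*(-8 + 2*0) + 5 = (5*(-5))*(-8 + 0) + 5 = -25*(-8) + 5 = 200 + 5 = 205)
U(92, -1)*K = -1*205 = -205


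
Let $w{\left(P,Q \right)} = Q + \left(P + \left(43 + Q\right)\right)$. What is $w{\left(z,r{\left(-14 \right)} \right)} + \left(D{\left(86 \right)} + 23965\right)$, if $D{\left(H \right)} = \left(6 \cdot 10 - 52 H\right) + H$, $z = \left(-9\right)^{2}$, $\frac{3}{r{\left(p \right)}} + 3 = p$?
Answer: $\frac{335965}{17} \approx 19763.0$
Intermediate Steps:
$r{\left(p \right)} = \frac{3}{-3 + p}$
$z = 81$
$D{\left(H \right)} = 60 - 51 H$ ($D{\left(H \right)} = \left(60 - 52 H\right) + H = 60 - 51 H$)
$w{\left(P,Q \right)} = 43 + P + 2 Q$ ($w{\left(P,Q \right)} = Q + \left(43 + P + Q\right) = 43 + P + 2 Q$)
$w{\left(z,r{\left(-14 \right)} \right)} + \left(D{\left(86 \right)} + 23965\right) = \left(43 + 81 + 2 \frac{3}{-3 - 14}\right) + \left(\left(60 - 4386\right) + 23965\right) = \left(43 + 81 + 2 \frac{3}{-17}\right) + \left(\left(60 - 4386\right) + 23965\right) = \left(43 + 81 + 2 \cdot 3 \left(- \frac{1}{17}\right)\right) + \left(-4326 + 23965\right) = \left(43 + 81 + 2 \left(- \frac{3}{17}\right)\right) + 19639 = \left(43 + 81 - \frac{6}{17}\right) + 19639 = \frac{2102}{17} + 19639 = \frac{335965}{17}$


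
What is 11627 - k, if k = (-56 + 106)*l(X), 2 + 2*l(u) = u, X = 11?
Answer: 11402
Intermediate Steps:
l(u) = -1 + u/2
k = 225 (k = (-56 + 106)*(-1 + (½)*11) = 50*(-1 + 11/2) = 50*(9/2) = 225)
11627 - k = 11627 - 1*225 = 11627 - 225 = 11402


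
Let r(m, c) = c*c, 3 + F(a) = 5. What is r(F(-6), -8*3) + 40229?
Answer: 40805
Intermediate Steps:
F(a) = 2 (F(a) = -3 + 5 = 2)
r(m, c) = c²
r(F(-6), -8*3) + 40229 = (-8*3)² + 40229 = (-24)² + 40229 = 576 + 40229 = 40805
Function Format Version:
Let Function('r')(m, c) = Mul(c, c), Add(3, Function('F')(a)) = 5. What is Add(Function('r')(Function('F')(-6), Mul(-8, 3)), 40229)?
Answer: 40805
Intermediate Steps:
Function('F')(a) = 2 (Function('F')(a) = Add(-3, 5) = 2)
Function('r')(m, c) = Pow(c, 2)
Add(Function('r')(Function('F')(-6), Mul(-8, 3)), 40229) = Add(Pow(Mul(-8, 3), 2), 40229) = Add(Pow(-24, 2), 40229) = Add(576, 40229) = 40805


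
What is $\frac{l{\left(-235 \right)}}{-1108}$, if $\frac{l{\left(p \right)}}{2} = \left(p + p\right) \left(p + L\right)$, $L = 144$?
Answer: $- \frac{21385}{277} \approx -77.202$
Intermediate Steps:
$l{\left(p \right)} = 4 p \left(144 + p\right)$ ($l{\left(p \right)} = 2 \left(p + p\right) \left(p + 144\right) = 2 \cdot 2 p \left(144 + p\right) = 4 p \left(144 + p\right)$)
$\frac{l{\left(-235 \right)}}{-1108} = \frac{4 \left(-235\right) \left(144 - 235\right)}{-1108} = 4 \left(-235\right) \left(-91\right) \left(- \frac{1}{1108}\right) = 85540 \left(- \frac{1}{1108}\right) = - \frac{21385}{277}$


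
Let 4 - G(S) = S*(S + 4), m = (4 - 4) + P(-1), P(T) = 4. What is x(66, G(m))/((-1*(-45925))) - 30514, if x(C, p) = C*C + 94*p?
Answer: -1401353726/45925 ≈ -30514.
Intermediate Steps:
m = 4 (m = (4 - 4) + 4 = 0 + 4 = 4)
G(S) = 4 - S*(4 + S) (G(S) = 4 - S*(S + 4) = 4 - S*(4 + S))
x(C, p) = C**2 + 94*p
x(66, G(m))/((-1*(-45925))) - 30514 = (66**2 + 94*(4 - 1*4**2 - 4*4))/((-1*(-45925))) - 30514 = (4356 + 94*(4 - 1*16 - 16))/45925 - 30514 = (4356 + 94*(4 - 16 - 16))*(1/45925) - 30514 = (4356 + 94*(-28))*(1/45925) - 30514 = (4356 - 2632)*(1/45925) - 30514 = 1724*(1/45925) - 30514 = 1724/45925 - 30514 = -1401353726/45925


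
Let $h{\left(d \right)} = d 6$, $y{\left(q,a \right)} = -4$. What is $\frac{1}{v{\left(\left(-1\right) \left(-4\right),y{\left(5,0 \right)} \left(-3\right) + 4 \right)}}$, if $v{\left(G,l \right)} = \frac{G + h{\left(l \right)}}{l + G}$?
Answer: $\frac{1}{5} \approx 0.2$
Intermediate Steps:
$h{\left(d \right)} = 6 d$
$v{\left(G,l \right)} = \frac{G + 6 l}{G + l}$ ($v{\left(G,l \right)} = \frac{G + 6 l}{l + G} = \frac{G + 6 l}{G + l}$)
$\frac{1}{v{\left(\left(-1\right) \left(-4\right),y{\left(5,0 \right)} \left(-3\right) + 4 \right)}} = \frac{1}{\frac{1}{\left(-1\right) \left(-4\right) + \left(\left(-4\right) \left(-3\right) + 4\right)} \left(\left(-1\right) \left(-4\right) + 6 \left(\left(-4\right) \left(-3\right) + 4\right)\right)} = \frac{1}{\frac{1}{4 + \left(12 + 4\right)} \left(4 + 6 \left(12 + 4\right)\right)} = \frac{1}{\frac{1}{4 + 16} \left(4 + 6 \cdot 16\right)} = \frac{1}{\frac{1}{20} \left(4 + 96\right)} = \frac{1}{\frac{1}{20} \cdot 100} = \frac{1}{5}$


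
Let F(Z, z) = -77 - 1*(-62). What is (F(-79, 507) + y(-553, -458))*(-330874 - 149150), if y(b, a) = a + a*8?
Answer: 1985859288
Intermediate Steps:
F(Z, z) = -15 (F(Z, z) = -77 + 62 = -15)
y(b, a) = 9*a (y(b, a) = a + 8*a = 9*a)
(F(-79, 507) + y(-553, -458))*(-330874 - 149150) = (-15 + 9*(-458))*(-330874 - 149150) = (-15 - 4122)*(-480024) = -4137*(-480024) = 1985859288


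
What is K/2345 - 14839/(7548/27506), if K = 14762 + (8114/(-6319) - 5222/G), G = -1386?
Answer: -5869589506965763/108557070930 ≈ -54069.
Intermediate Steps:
K = 9236380423/625581 (K = 14762 + (8114/(-6319) - 5222/(-1386)) = 14762 + (8114*(-1/6319) - 5222*(-1/1386)) = 14762 + (-8114/6319 + 373/99) = 14762 + 1553701/625581 = 9236380423/625581 ≈ 14764.)
K/2345 - 14839/(7548/27506) = (9236380423/625581)/2345 - 14839/(7548/27506) = (9236380423/625581)*(1/2345) - 14839/(7548*(1/27506)) = 9236380423/1466987445 - 14839/222/809 = 9236380423/1466987445 - 14839*809/222 = 9236380423/1466987445 - 12004751/222 = -5869589506965763/108557070930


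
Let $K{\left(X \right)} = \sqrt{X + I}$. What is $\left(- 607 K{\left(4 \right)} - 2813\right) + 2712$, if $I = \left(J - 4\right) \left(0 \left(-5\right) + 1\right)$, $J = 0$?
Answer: $-101$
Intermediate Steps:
$I = -4$ ($I = \left(0 - 4\right) \left(0 \left(-5\right) + 1\right) = - 4 \left(0 + 1\right) = \left(-4\right) 1 = -4$)
$K{\left(X \right)} = \sqrt{-4 + X}$ ($K{\left(X \right)} = \sqrt{X - 4} = \sqrt{-4 + X}$)
$\left(- 607 K{\left(4 \right)} - 2813\right) + 2712 = \left(- 607 \sqrt{-4 + 4} - 2813\right) + 2712 = \left(- 607 \sqrt{0} - 2813\right) + 2712 = \left(\left(-607\right) 0 - 2813\right) + 2712 = \left(0 - 2813\right) + 2712 = -2813 + 2712 = -101$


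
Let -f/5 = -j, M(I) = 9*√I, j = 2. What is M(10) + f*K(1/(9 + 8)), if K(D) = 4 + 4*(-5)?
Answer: -160 + 9*√10 ≈ -131.54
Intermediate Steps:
K(D) = -16 (K(D) = 4 - 20 = -16)
f = 10 (f = -(-5)*2 = -5*(-2) = 10)
M(10) + f*K(1/(9 + 8)) = 9*√10 + 10*(-16) = 9*√10 - 160 = -160 + 9*√10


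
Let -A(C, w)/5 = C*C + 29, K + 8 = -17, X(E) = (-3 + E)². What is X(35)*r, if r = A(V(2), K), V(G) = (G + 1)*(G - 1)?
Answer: -194560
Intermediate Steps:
K = -25 (K = -8 - 17 = -25)
V(G) = (1 + G)*(-1 + G)
A(C, w) = -145 - 5*C² (A(C, w) = -5*(C*C + 29) = -5*(C² + 29) = -5*(29 + C²) = -145 - 5*C²)
r = -190 (r = -145 - 5*(-1 + 2²)² = -145 - 5*(-1 + 4)² = -145 - 5*3² = -145 - 5*9 = -145 - 45 = -190)
X(35)*r = (-3 + 35)²*(-190) = 32²*(-190) = 1024*(-190) = -194560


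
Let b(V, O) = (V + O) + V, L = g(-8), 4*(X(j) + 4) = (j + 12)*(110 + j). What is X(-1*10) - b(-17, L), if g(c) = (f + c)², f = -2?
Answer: -20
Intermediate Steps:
X(j) = -4 + (12 + j)*(110 + j)/4 (X(j) = -4 + ((j + 12)*(110 + j))/4 = -4 + ((12 + j)*(110 + j))/4 = -4 + (12 + j)*(110 + j)/4)
g(c) = (-2 + c)²
L = 100 (L = (-2 - 8)² = (-10)² = 100)
b(V, O) = O + 2*V (b(V, O) = (O + V) + V = O + 2*V)
X(-1*10) - b(-17, L) = (326 + (-1*10)²/4 + 61*(-1*10)/2) - (100 + 2*(-17)) = (326 + (¼)*(-10)² + (61/2)*(-10)) - (100 - 34) = (326 + (¼)*100 - 305) - 1*66 = (326 + 25 - 305) - 66 = 46 - 66 = -20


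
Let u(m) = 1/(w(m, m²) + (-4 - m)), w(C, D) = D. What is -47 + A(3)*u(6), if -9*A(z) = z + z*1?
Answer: -1834/39 ≈ -47.026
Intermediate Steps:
u(m) = 1/(-4 + m² - m) (u(m) = 1/(m² + (-4 - m)) = 1/(-4 + m² - m))
A(z) = -2*z/9 (A(z) = -(z + z*1)/9 = -(z + z)/9 = -2*z/9)
-47 + A(3)*u(6) = -47 + (-2/9*3)/(-4 + 6² - 1*6) = -47 - 2/(3*(-4 + 36 - 6)) = -47 - ⅔/26 = -47 - ⅔*1/26 = -47 - 1/39 = -1834/39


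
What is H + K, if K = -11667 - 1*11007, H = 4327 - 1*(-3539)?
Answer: -14808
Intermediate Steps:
H = 7866 (H = 4327 + 3539 = 7866)
K = -22674 (K = -11667 - 11007 = -22674)
H + K = 7866 - 22674 = -14808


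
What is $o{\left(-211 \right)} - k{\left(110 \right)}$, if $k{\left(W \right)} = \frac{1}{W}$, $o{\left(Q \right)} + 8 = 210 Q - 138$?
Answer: $- \frac{4890161}{110} \approx -44456.0$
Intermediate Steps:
$o{\left(Q \right)} = -146 + 210 Q$ ($o{\left(Q \right)} = -8 + \left(210 Q - 138\right) = -8 + \left(-138 + 210 Q\right) = -146 + 210 Q$)
$o{\left(-211 \right)} - k{\left(110 \right)} = \left(-146 + 210 \left(-211\right)\right) - \frac{1}{110} = \left(-146 - 44310\right) - \frac{1}{110} = -44456 - \frac{1}{110} = - \frac{4890161}{110}$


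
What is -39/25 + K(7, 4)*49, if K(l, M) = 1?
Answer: 1186/25 ≈ 47.440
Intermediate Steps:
-39/25 + K(7, 4)*49 = -39/25 + 1*49 = -39*1/25 + 49 = -39/25 + 49 = 1186/25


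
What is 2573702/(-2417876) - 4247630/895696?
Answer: -67543383/11631944 ≈ -5.8067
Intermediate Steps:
2573702/(-2417876) - 4247630/895696 = 2573702*(-1/2417876) - 4247630*1/895696 = -1286851/1208938 - 2123815/447848 = -67543383/11631944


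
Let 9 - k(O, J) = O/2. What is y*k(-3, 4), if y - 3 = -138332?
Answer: -2904909/2 ≈ -1.4525e+6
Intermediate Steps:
y = -138329 (y = 3 - 138332 = -138329)
k(O, J) = 9 - O/2
y*k(-3, 4) = -138329*(9 - ½*(-3)) = -138329*(9 + 3/2) = -138329*21/2 = -2904909/2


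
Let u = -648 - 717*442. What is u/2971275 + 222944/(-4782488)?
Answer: -90881849494/592086959675 ≈ -0.15349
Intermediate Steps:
u = -317562 (u = -648 - 316914 = -317562)
u/2971275 + 222944/(-4782488) = -317562/2971275 + 222944/(-4782488) = -317562*1/2971275 + 222944*(-1/4782488) = -105854/990425 - 27868/597811 = -90881849494/592086959675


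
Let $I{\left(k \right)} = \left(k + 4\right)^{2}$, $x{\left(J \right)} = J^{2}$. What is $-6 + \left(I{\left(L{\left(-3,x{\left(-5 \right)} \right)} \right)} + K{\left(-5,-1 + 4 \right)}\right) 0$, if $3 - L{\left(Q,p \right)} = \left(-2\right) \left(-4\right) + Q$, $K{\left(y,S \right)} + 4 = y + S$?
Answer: $-6$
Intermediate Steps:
$K{\left(y,S \right)} = -4 + S + y$ ($K{\left(y,S \right)} = -4 + \left(y + S\right) = -4 + \left(S + y\right) = -4 + S + y$)
$L{\left(Q,p \right)} = -5 - Q$ ($L{\left(Q,p \right)} = 3 - \left(\left(-2\right) \left(-4\right) + Q\right) = 3 - \left(8 + Q\right) = -5 - Q$)
$I{\left(k \right)} = \left(4 + k\right)^{2}$
$-6 + \left(I{\left(L{\left(-3,x{\left(-5 \right)} \right)} \right)} + K{\left(-5,-1 + 4 \right)}\right) 0 = -6 + \left(\left(4 - 2\right)^{2} - 6\right) 0 = -6 + \left(2^{2} - 6\right) 0 = -6 + \left(4 - 6\right) 0 = -6 - 0 = -6 + 0 = -6$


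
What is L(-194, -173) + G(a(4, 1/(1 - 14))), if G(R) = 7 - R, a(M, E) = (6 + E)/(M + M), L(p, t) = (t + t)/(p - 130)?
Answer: 61727/8424 ≈ 7.3275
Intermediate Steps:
L(p, t) = 2*t/(-130 + p) (L(p, t) = (2*t)/(-130 + p) = 2*t/(-130 + p))
a(M, E) = (6 + E)/(2*M) (a(M, E) = (6 + E)/((2*M)) = (6 + E)*(1/(2*M)) = (6 + E)/(2*M))
L(-194, -173) + G(a(4, 1/(1 - 14))) = 2*(-173)/(-130 - 194) + (7 - (6 + 1/(1 - 14))/(2*4)) = 2*(-173)/(-324) + (7 - (6 + 1/(-13))/(2*4)) = 2*(-173)*(-1/324) + (7 - (6 - 1/13)/(2*4)) = 173/162 + (7 - 77/(2*4*13)) = 173/162 + (7 - 1*77/104) = 173/162 + (7 - 77/104) = 173/162 + 651/104 = 61727/8424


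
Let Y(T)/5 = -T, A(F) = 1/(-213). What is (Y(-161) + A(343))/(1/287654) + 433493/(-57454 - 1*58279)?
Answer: 5708218285005239/24651129 ≈ 2.3156e+8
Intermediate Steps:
A(F) = -1/213
Y(T) = -5*T (Y(T) = 5*(-T) = -5*T)
(Y(-161) + A(343))/(1/287654) + 433493/(-57454 - 1*58279) = (-5*(-161) - 1/213)/(1/287654) + 433493/(-57454 - 1*58279) = (805 - 1/213)/(1/287654) + 433493/(-57454 - 58279) = (171464/213)*287654 + 433493/(-115733) = 49322305456/213 + 433493*(-1/115733) = 49322305456/213 - 433493/115733 = 5708218285005239/24651129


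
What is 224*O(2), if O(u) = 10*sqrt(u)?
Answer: 2240*sqrt(2) ≈ 3167.8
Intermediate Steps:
224*O(2) = 224*(10*sqrt(2)) = 2240*sqrt(2)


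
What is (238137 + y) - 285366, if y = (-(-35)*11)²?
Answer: 100996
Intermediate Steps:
y = 148225 (y = (-1*(-385))² = 385² = 148225)
(238137 + y) - 285366 = (238137 + 148225) - 285366 = 386362 - 285366 = 100996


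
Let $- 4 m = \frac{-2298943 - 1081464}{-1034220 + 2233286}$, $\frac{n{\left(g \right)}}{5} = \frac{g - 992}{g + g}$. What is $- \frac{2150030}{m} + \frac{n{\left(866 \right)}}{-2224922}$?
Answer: $- \frac{2838456493998685878805}{930472698316852} \approx -3.0506 \cdot 10^{6}$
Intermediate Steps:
$n{\left(g \right)} = \frac{5 \left(-992 + g\right)}{2 g}$ ($n{\left(g \right)} = 5 \frac{g - 992}{g + g} = 5 \frac{-992 + g}{2 g} = \frac{5 \left(-992 + g\right)}{2 g}$)
$m = \frac{3380407}{4796264}$ ($m = - \frac{\left(-2298943 - 1081464\right) \frac{1}{-1034220 + 2233286}}{4} = - \frac{\left(-3380407\right) \frac{1}{1199066}}{4} = \left(- \frac{1}{4}\right) \left(- \frac{3380407}{1199066}\right) = \frac{3380407}{4796264} \approx 0.7048$)
$- \frac{2150030}{m} + \frac{n{\left(866 \right)}}{-2224922} = - \frac{2150030}{\frac{3380407}{4796264}} + \frac{\frac{5}{2} - \frac{2480}{866}}{-2224922} = \left(-2150030\right) \frac{4796264}{3380407} + \left(\frac{5}{2} - \frac{1240}{433}\right) \left(- \frac{1}{2224922}\right) = - \frac{10312111487920}{3380407} + \left(\frac{5}{2} - \frac{1240}{433}\right) \left(- \frac{1}{2224922}\right) = - \frac{10312111487920}{3380407} - - \frac{45}{275254636} = - \frac{10312111487920}{3380407} + \frac{45}{275254636} = - \frac{2838456493998685878805}{930472698316852}$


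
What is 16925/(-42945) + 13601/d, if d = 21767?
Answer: 43137694/186956763 ≈ 0.23074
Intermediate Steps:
16925/(-42945) + 13601/d = 16925/(-42945) + 13601/21767 = 16925*(-1/42945) + 13601*(1/21767) = -3385/8589 + 13601/21767 = 43137694/186956763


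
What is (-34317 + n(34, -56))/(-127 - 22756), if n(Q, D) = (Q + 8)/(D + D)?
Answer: 274539/183064 ≈ 1.4997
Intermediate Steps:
n(Q, D) = (8 + Q)/(2*D) (n(Q, D) = (8 + Q)/((2*D)) = (8 + Q)*(1/(2*D)) = (8 + Q)/(2*D))
(-34317 + n(34, -56))/(-127 - 22756) = (-34317 + (½)*(8 + 34)/(-56))/(-127 - 22756) = (-34317 + (½)*(-1/56)*42)/(-22883) = (-34317 - 3/8)*(-1/22883) = -274539/8*(-1/22883) = 274539/183064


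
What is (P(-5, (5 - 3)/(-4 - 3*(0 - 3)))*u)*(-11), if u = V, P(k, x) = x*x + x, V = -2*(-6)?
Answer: -1848/25 ≈ -73.920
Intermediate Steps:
V = 12
P(k, x) = x + x² (P(k, x) = x² + x = x + x²)
u = 12
(P(-5, (5 - 3)/(-4 - 3*(0 - 3)))*u)*(-11) = ((((5 - 3)/(-4 - 3*(0 - 3)))*(1 + (5 - 3)/(-4 - 3*(0 - 3))))*12)*(-11) = (((2/(-4 - 3*(-3)))*(1 + 2/(-4 - 3*(-3))))*12)*(-11) = (((2/(-4 + 9))*(1 + 2/(-4 + 9)))*12)*(-11) = (((2/5)*(1 + 2/5))*12)*(-11) = (((2*(⅕))*(1 + 2*(⅕)))*12)*(-11) = ((2*(1 + ⅖)/5)*12)*(-11) = (((⅖)*(7/5))*12)*(-11) = ((14/25)*12)*(-11) = (168/25)*(-11) = -1848/25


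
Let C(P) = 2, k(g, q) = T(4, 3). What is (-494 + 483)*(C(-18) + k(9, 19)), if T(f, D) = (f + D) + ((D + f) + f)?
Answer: -220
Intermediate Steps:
T(f, D) = 2*D + 3*f (T(f, D) = (D + f) + (D + 2*f) = 2*D + 3*f)
k(g, q) = 18 (k(g, q) = 2*3 + 3*4 = 6 + 12 = 18)
(-494 + 483)*(C(-18) + k(9, 19)) = (-494 + 483)*(2 + 18) = -11*20 = -220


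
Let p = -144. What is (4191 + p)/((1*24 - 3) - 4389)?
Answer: -1349/1456 ≈ -0.92651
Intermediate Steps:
(4191 + p)/((1*24 - 3) - 4389) = (4191 - 144)/((1*24 - 3) - 4389) = 4047/((24 - 3) - 4389) = 4047/(21 - 4389) = 4047/(-4368) = 4047*(-1/4368) = -1349/1456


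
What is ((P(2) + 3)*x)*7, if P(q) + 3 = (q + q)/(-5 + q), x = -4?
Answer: 112/3 ≈ 37.333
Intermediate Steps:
P(q) = -3 + 2*q/(-5 + q) (P(q) = -3 + (q + q)/(-5 + q) = -3 + (2*q)/(-5 + q) = -3 + 2*q/(-5 + q))
((P(2) + 3)*x)*7 = (((15 - 1*2)/(-5 + 2) + 3)*(-4))*7 = (((15 - 2)/(-3) + 3)*(-4))*7 = ((-⅓*13 + 3)*(-4))*7 = ((-13/3 + 3)*(-4))*7 = -4/3*(-4)*7 = (16/3)*7 = 112/3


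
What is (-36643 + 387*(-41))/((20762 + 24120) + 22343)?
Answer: -10502/13445 ≈ -0.78111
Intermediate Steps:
(-36643 + 387*(-41))/((20762 + 24120) + 22343) = (-36643 - 15867)/(44882 + 22343) = -52510/67225 = -52510*1/67225 = -10502/13445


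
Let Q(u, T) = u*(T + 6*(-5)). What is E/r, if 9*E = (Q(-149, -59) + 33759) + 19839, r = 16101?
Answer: 66859/144909 ≈ 0.46139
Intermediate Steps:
Q(u, T) = u*(-30 + T) (Q(u, T) = u*(T - 30) = u*(-30 + T))
E = 66859/9 (E = ((-149*(-30 - 59) + 33759) + 19839)/9 = ((-149*(-89) + 33759) + 19839)/9 = ((13261 + 33759) + 19839)/9 = (47020 + 19839)/9 = (1/9)*66859 = 66859/9 ≈ 7428.8)
E/r = (66859/9)/16101 = (66859/9)*(1/16101) = 66859/144909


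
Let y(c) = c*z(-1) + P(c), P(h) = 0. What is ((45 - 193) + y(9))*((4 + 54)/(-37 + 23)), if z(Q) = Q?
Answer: 4553/7 ≈ 650.43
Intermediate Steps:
y(c) = -c (y(c) = c*(-1) + 0 = -c + 0 = -c)
((45 - 193) + y(9))*((4 + 54)/(-37 + 23)) = ((45 - 193) - 1*9)*((4 + 54)/(-37 + 23)) = (-148 - 9)*(58/(-14)) = -9106*(-1)/14 = -157*(-29/7) = 4553/7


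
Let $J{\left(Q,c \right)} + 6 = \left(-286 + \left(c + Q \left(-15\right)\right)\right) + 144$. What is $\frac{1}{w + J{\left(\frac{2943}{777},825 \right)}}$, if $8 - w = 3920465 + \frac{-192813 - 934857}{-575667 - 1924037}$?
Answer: $- \frac{323711668}{1268897059598485} \approx -2.5511 \cdot 10^{-7}$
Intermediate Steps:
$J{\left(Q,c \right)} = -148 + c - 15 Q$ ($J{\left(Q,c \right)} = -6 - \left(142 - c - Q \left(-15\right)\right) = -6 - \left(142 - c + 15 Q\right) = -148 + c - 15 Q$)
$w = - \frac{4899991586199}{1249852}$ ($w = 8 - \left(3920465 + \frac{-192813 - 934857}{-575667 - 1924037}\right) = 8 - \left(3920465 - \frac{1127670}{-2499704}\right) = 8 - \left(3920465 - - \frac{563835}{1249852}\right) = 8 - \left(3920465 + \frac{563835}{1249852}\right) = 8 - \frac{4900001585015}{1249852} = - \frac{4899991586199}{1249852} \approx -3.9205 \cdot 10^{6}$)
$\frac{1}{w + J{\left(\frac{2943}{777},825 \right)}} = \frac{1}{- \frac{4899991586199}{1249852} - \left(-677 + 15 \cdot 2943 \cdot \frac{1}{777}\right)} = \frac{1}{- \frac{4899991586199}{1249852} - - \frac{160628}{259}} = \frac{1}{- \frac{4899991586199}{1249852} + \frac{160628}{259}} = \frac{1}{- \frac{1268897059598485}{323711668}} = - \frac{323711668}{1268897059598485}$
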